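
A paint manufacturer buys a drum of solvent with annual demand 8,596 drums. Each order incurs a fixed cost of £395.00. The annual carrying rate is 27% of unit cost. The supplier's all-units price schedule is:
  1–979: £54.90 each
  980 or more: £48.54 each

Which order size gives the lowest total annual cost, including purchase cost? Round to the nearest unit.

Holding cost per unit per year at price C is H = 0.27·C.
Evaluate total cost at each tier's feasible EOQ or, if the EOQ is below the tier, at the tier's minimum quantity.
EOQ at £54.90 = 676.9 (feasible in tier 1): TC = 8,596×£54.90 + (8,596/676.9)×395 + (676.9/2)×0.27×£54.90 = £481,953.38.
EOQ at £48.54 = 719.8 < 980, so use break Q=980: TC = 8,596×£48.54 + (8,596/980.0)×395 + (980.0/2)×0.27×£48.54 = £427,136.40.
Lowest total cost is £427,136.40 at Q = 980.0.

Q* ≈ 980 drums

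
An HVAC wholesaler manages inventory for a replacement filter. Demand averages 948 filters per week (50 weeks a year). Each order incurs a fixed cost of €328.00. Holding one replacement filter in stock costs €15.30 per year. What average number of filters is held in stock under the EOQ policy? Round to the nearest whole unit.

Annual demand D = 948 × 50 = 47,400.
Q* = √(2DS/H) = √(2 × 47,400 × 328 / 15.3) ≈ 1425.59.
Average inventory = Q*/2 ≈ 1425.59 / 2 = 712.796.

Average inventory ≈ 713 filters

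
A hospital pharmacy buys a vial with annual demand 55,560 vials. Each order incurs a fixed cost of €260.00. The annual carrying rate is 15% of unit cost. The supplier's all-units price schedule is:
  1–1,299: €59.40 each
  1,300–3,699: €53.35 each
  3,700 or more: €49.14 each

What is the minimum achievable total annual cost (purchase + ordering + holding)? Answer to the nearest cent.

Holding cost per unit per year at price C is H = 0.15·C.
Evaluate total cost at each tier's feasible EOQ or, if the EOQ is below the tier, at the tier's minimum quantity.
Tier 1 (€59.40): EOQ = 1800.7 exceeds tier's upper bound 1299, so this tier is dominated.
EOQ at €53.35 = 1900.1 (feasible in tier 2): TC = 55,560×€53.35 + (55,560/1900.1)×260 + (1900.1/2)×0.15×€53.35 = €2,979,331.32.
EOQ at €49.14 = 1979.8 < 3700, so use break Q=3700: TC = 55,560×€49.14 + (55,560/3700.0)×260 + (3700.0/2)×0.15×€49.14 = €2,747,758.97.
Lowest total cost among the candidates is at Q = 3700.0.

TC* ≈ €2,747,758.97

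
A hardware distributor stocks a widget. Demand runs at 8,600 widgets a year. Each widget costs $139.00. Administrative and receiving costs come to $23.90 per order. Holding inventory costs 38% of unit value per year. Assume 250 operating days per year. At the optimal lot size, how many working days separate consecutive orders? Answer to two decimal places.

Holding cost H = 0.38 × $139.00 = $52.8200 per unit per year.
The optimal lot size = √(2DS/H) = √(2 × 8,600 × 23.9 / 52.82) ≈ 88.22.
Cycle time = Q*/D × 250 = 88.22 / 8,600 × 250 ≈ 2.565 days.

T ≈ 2.56 days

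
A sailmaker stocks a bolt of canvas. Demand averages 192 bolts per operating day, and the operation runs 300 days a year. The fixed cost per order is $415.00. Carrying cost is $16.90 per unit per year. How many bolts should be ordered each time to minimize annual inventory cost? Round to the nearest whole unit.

Q* ≈ 1,682 bolts

Annual demand D = 192 × 300 = 57,600.
EOQ = √(2DS / H) = √(2 × 57,600 × 415 / 16.9).
= √(47,808,000 / 16.9) = √2,828,875.7396 ≈ 1681.926.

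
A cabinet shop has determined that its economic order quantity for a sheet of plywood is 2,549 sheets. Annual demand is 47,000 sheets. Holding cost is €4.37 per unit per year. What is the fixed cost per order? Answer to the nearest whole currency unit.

S ≈ €302

The basic EOQ model gives Q* = √(2DS/H); rearrange for the unknown.
From Q* = √(2DS/H): S = Q*²H / (2D) = 2,549² × 4.37 / (2 × 47,000) = 302.0600.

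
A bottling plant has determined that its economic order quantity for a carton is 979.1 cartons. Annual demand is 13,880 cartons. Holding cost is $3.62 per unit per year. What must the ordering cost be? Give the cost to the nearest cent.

The basic EOQ model gives Q* = √(2DS/H); rearrange for the unknown.
From Q* = √(2DS/H): S = Q*²H / (2D) = 979.1² × 3.62 / (2 × 13,880) = 125.0096.

S ≈ $125.01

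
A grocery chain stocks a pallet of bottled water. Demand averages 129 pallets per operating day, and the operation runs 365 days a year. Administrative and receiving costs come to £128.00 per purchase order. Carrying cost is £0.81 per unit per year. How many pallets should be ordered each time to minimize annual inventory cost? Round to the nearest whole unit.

Q* ≈ 3,858 pallets

Annual demand D = 129 × 365 = 47,085.
EOQ = √(2DS / H) = √(2 × 47,085 × 128 / 0.81).
= √(12,053,760 / 0.81) = √14,881,185.1852 ≈ 3857.614.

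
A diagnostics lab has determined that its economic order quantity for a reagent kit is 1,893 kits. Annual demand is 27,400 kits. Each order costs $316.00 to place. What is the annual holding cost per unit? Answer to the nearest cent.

H ≈ $4.83

Squaring Q* = √(2DS/H) gives Q*² = 2DS/H.
From Q* = √(2DS/H): H = 2DS / Q*² = 2 × 27,400 × 316 / 1,893² = 4.8324.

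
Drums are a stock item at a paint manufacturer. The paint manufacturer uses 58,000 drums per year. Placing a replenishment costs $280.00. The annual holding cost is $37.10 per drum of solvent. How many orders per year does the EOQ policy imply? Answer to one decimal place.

N ≈ 62.0 orders per year

EOQ = √(2DS/H) = √(2 × 58,000 × 280 / 37.1) ≈ 935.67.
Orders per year = D / Q* = 58,000 / 935.67 ≈ 61.988.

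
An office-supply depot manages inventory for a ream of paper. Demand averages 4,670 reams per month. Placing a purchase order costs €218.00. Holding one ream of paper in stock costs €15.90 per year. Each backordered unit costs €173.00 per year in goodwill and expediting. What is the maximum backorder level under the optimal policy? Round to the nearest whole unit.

Annual demand D = 4,670 × 12 = 56,040.
With planned backorders, Q* = √(2DS/H) · √((H+B)/B).
√(2DS/H) = √(2 × 56,040 × 218 / 15.9) = 1239.635.
√((H+B)/B) = √((15.9+173)/173) = 1.0449.
Q* ≈ 1295.349.
S* = Q* · H/(H+B) = 1295.349 × 15.9/188.9 ≈ 109.031.

S* ≈ 109 reams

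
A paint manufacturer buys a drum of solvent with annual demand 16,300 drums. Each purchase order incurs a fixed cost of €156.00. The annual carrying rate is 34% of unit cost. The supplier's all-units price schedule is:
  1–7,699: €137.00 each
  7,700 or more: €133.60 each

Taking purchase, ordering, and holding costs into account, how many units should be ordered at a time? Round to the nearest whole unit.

Holding cost per unit per year at price C is H = 0.34·C.
Evaluate total cost at each tier's feasible EOQ or, if the EOQ is below the tier, at the tier's minimum quantity.
EOQ at €137.00 = 330.4 (feasible in tier 1): TC = 16,300×€137.00 + (16,300/330.4)×156 + (330.4/2)×0.34×€137.00 = €2,248,491.14.
EOQ at €133.60 = 334.6 < 7700, so use break Q=7700: TC = 16,300×€133.60 + (16,300/7700.0)×156 + (7700.0/2)×0.34×€133.60 = €2,352,892.63.
Lowest total cost is €2,248,491.14 at Q = 330.4.

Q* ≈ 330 drums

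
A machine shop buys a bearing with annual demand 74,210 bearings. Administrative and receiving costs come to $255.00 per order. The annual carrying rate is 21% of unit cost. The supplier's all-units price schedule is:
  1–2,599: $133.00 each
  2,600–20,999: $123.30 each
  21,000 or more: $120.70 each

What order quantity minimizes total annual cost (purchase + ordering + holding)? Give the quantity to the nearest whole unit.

Q* ≈ 2,600 bearings

Holding cost per unit per year at price C is H = 0.21·C.
For each price level, check whether its EOQ is feasible; otherwise the best quantity at that price is the breakpoint.
EOQ at $133.00 = 1164.1 (feasible in tier 1): TC = 74,210×$133.00 + (74,210/1164.1)×255 + (1164.1/2)×0.21×$133.00 = $9,902,442.61.
EOQ at $123.30 = 1209.0 < 2600, so use break Q=2600: TC = 74,210×$123.30 + (74,210/2600.0)×255 + (2600.0/2)×0.21×$123.30 = $9,191,032.19.
EOQ at $120.70 = 1221.9 < 21000, so use break Q=21000: TC = 74,210×$120.70 + (74,210/21000.0)×255 + (21000.0/2)×0.21×$120.70 = $9,224,191.62.
Lowest total cost is $9,191,032.19 at Q = 2600.0.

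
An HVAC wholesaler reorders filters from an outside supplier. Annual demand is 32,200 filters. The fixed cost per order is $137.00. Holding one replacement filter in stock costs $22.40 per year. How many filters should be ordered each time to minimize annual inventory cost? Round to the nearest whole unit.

EOQ = √(2DS / H) = √(2 × 32,200 × 137 / 22.4).
= √(8,822,800 / 22.4) = √393,875 ≈ 627.595.

Q* ≈ 628 filters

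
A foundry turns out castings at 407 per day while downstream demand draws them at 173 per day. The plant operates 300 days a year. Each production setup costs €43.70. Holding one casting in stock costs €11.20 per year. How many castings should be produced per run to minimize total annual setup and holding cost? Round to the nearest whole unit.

Annual demand D = 173 × 300 = 51,900.
Production build-up factor (1 − d/p) = 1 − 173/407 = 0.5749.
Q* = √(2DS / (H(1 − d/p))) = √(2 × 51,900 × 43.7 / (11.2 × 0.5749)).
= √(4,536,060 / 6.4393) ≈ 839.305.

Q* ≈ 839 castings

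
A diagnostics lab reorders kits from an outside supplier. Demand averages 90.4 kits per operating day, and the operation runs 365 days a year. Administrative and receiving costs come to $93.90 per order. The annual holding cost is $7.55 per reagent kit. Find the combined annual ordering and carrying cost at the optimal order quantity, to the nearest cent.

Annual demand D = 90.4 × 365 = 32,996.
Q* = √(2DS/H) = √(2 × 32,996 × 93.9 / 7.55) ≈ 905.95.
At Q*, ordering cost (D/Q*)S equals holding cost (Q*/2)H, each = √(DSH/2).
Minimum total = √(2DSH) = √(2 × 32,996 × 93.9 × 7.55) ≈ 6839.934.

TC* ≈ $6,839.93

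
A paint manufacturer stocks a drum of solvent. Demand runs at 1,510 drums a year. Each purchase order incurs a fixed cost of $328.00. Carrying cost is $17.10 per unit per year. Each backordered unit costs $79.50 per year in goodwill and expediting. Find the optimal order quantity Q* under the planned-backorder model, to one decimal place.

With planned backorders, Q* = √(2DS/H) · √((H+B)/B).
√(2DS/H) = √(2 × 1,510 × 328 / 17.1) = 240.681.
√((H+B)/B) = √((17.1+79.5)/79.5) = 1.1023.
Q* ≈ 265.306.

Q* ≈ 265.3 drums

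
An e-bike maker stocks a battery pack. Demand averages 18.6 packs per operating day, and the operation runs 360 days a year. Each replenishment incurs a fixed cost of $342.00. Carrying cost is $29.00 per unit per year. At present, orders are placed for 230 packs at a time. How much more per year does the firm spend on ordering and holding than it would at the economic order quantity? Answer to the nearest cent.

Extra cost ≈ $1,766.82 per year

Annual demand D = 18.6 × 360 = 6,696.
EOQ = √(2DS/H) = √(2 × 6,696 × 342 / 29) ≈ 397.41.
Cost at Q* = (D/Q*)S + (Q*/2)H = √(2DSH) ≈ $11,524.84.
Cost at Q = 230: (6,696/230)×342 + (230/2)×29 = $9,956.66 + $3,335.00 = $13,291.66.
Excess = $13,291.66 − $11,524.84 = $1,766.82.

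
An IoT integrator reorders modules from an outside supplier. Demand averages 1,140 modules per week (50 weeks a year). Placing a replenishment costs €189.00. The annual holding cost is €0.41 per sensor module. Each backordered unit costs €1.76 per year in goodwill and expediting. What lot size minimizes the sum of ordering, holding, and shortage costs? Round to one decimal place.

Q* ≈ 8,049.4 modules

Annual demand D = 1,140 × 50 = 57,000.
With planned backorders, Q* = √(2DS/H) · √((H+B)/B).
√(2DS/H) = √(2 × 57,000 × 189 / 0.41) = 7249.222.
√((H+B)/B) = √((0.41+1.76)/1.76) = 1.1104.
Q* ≈ 8049.426.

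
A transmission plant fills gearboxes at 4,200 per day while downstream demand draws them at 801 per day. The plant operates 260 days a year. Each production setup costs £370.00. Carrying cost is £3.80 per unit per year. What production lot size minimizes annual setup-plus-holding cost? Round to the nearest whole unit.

Annual demand D = 801 × 260 = 208,260.
Production build-up factor (1 − d/p) = 1 − 801/4,200 = 0.8093.
Q* = √(2DS / (H(1 − d/p))) = √(2 × 208,260 × 370 / (3.8 × 0.8093)).
= √(154,112,400 / 3.0753) ≈ 7079.068.

Q* ≈ 7,079 gearboxes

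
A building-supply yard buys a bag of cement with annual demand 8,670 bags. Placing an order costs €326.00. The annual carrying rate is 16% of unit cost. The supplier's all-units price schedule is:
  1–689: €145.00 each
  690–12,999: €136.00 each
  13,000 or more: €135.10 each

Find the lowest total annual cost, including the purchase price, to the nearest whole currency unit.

Holding cost per unit per year at price C is H = 0.16·C.
Candidates are each tier's EOQ (if it falls in that tier) and each price-break quantity.
EOQ at €145.00 = 493.6 (feasible in tier 1): TC = 8,670×€145.00 + (8,670/493.6)×326 + (493.6/2)×0.16×€145.00 = €1,268,601.89.
EOQ at €136.00 = 509.7 < 690, so use break Q=690: TC = 8,670×€136.00 + (8,670/690.0)×326 + (690.0/2)×0.16×€136.00 = €1,190,723.46.
EOQ at €135.10 = 511.4 < 13000, so use break Q=13000: TC = 8,670×€135.10 + (8,670/13000.0)×326 + (13000.0/2)×0.16×€135.10 = €1,312,038.42.
Lowest total cost among the candidates is at Q = 690.0.

TC* ≈ €1,190,723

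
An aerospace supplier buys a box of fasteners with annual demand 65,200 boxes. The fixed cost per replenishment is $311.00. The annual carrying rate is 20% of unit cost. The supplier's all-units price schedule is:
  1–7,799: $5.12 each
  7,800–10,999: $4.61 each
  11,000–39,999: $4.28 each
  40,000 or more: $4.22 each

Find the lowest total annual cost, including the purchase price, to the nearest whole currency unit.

Holding cost per unit per year at price C is H = 0.20·C.
Evaluate total cost at each tier's feasible EOQ or, if the EOQ is below the tier, at the tier's minimum quantity.
EOQ at $5.12 = 6293.2 (feasible in tier 1): TC = 65,200×$5.12 + (65,200/6293.2)×311 + (6293.2/2)×0.20×$5.12 = $340,268.20.
EOQ at $4.61 = 6632.1 < 7800, so use break Q=7800: TC = 65,200×$4.61 + (65,200/7800.0)×311 + (7800.0/2)×0.20×$4.61 = $306,767.44.
EOQ at $4.28 = 6883.1 < 11000, so use break Q=11000: TC = 65,200×$4.28 + (65,200/11000.0)×311 + (11000.0/2)×0.20×$4.28 = $285,607.38.
EOQ at $4.22 = 6931.8 < 40000, so use break Q=40000: TC = 65,200×$4.22 + (65,200/40000.0)×311 + (40000.0/2)×0.20×$4.22 = $292,530.93.
Lowest total cost among the candidates is at Q = 11000.0.

TC* ≈ $285,607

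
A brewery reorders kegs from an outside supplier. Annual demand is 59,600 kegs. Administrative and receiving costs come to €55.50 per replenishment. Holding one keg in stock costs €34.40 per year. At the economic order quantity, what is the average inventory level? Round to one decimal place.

Average inventory ≈ 219.3 kegs

EOQ = √(2DS/H) = √(2 × 59,600 × 55.5 / 34.4) ≈ 438.54.
Average inventory = Q*/2 ≈ 438.54 / 2 = 219.268.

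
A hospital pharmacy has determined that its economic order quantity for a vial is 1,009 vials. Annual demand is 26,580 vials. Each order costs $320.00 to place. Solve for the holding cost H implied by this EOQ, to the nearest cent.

Squaring Q* = √(2DS/H) gives Q*² = 2DS/H.
From Q* = √(2DS/H): H = 2DS / Q*² = 2 × 26,580 × 320 / 1,009² = 16.7091.

H ≈ $16.71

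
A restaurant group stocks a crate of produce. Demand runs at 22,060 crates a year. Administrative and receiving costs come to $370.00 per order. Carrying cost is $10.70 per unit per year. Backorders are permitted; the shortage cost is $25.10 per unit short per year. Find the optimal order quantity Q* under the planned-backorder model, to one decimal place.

With planned backorders, Q* = √(2DS/H) · √((H+B)/B).
√(2DS/H) = √(2 × 22,060 × 370 / 10.7) = 1235.170.
√((H+B)/B) = √((10.7+25.1)/25.1) = 1.1943.
Q* ≈ 1475.134.

Q* ≈ 1,475.1 crates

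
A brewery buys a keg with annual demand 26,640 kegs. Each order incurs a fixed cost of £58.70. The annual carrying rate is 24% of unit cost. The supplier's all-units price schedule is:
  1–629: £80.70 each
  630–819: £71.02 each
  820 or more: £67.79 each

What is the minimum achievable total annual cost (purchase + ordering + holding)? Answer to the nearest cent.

TC* ≈ £1,814,503.17

Holding cost per unit per year at price C is H = 0.24·C.
Candidates are each tier's EOQ (if it falls in that tier) and each price-break quantity.
EOQ at £80.70 = 401.8 (feasible in tier 1): TC = 26,640×£80.70 + (26,640/401.8)×58.7 + (401.8/2)×0.24×£80.70 = £2,157,630.94.
EOQ at £71.02 = 428.4 < 630, so use break Q=630: TC = 26,640×£71.02 + (26,640/630.0)×58.7 + (630.0/2)×0.24×£71.02 = £1,899,824.08.
EOQ at £67.79 = 438.4 < 820, so use break Q=820: TC = 26,640×£67.79 + (26,640/820.0)×58.7 + (820.0/2)×0.24×£67.79 = £1,814,503.17.
Lowest total cost among the candidates is at Q = 820.0.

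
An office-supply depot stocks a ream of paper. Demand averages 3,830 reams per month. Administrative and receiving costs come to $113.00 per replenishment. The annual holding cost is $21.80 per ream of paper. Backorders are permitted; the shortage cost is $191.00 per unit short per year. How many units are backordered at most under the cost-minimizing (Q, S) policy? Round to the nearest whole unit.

S* ≈ 75 reams

Annual demand D = 3,830 × 12 = 45,960.
With planned backorders, Q* = √(2DS/H) · √((H+B)/B).
√(2DS/H) = √(2 × 45,960 × 113 / 21.8) = 690.265.
√((H+B)/B) = √((21.8+191)/191) = 1.0555.
Q* ≈ 728.593.
S* = Q* · H/(H+B) = 728.593 × 21.8/212.8 ≈ 74.640.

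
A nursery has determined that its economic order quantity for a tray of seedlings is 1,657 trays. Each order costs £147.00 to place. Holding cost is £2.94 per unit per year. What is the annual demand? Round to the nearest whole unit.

D ≈ 27,456 trays per year

The basic EOQ model gives Q* = √(2DS/H); rearrange for the unknown.
From Q* = √(2DS/H): D = Q*²H / (2S) = 1,657² × 2.94 / (2 × 147) = 27456.490.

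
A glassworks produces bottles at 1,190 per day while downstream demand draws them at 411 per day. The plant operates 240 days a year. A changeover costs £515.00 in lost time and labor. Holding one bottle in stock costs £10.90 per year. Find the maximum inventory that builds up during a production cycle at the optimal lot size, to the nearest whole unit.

Annual demand D = 411 × 240 = 98,640.
Production build-up factor (1 − d/p) = 1 − 411/1,190 = 0.6546.
Q* = √(2DS / (H(1 − d/p))) = √(2 × 98,640 × 515 / (10.9 × 0.6546)).
= √(101,599,200 / 7.1354) ≈ 3773.433.
Maximum inventory = Q*(1 − d/p) = 3773.433 × 0.6546 ≈ 2470.172.

I_max ≈ 2,470 bottles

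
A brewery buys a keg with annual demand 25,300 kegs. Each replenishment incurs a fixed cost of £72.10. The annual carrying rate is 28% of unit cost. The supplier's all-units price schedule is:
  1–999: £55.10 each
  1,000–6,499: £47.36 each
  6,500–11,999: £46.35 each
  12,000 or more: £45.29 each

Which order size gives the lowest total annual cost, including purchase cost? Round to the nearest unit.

Q* ≈ 1,000 kegs

Holding cost per unit per year at price C is H = 0.28·C.
Candidates are each tier's EOQ (if it falls in that tier) and each price-break quantity.
EOQ at £55.10 = 486.3 (feasible in tier 1): TC = 25,300×£55.10 + (25,300/486.3)×72.1 + (486.3/2)×0.28×£55.10 = £1,401,532.36.
EOQ at £47.36 = 524.5 < 1000, so use break Q=1000: TC = 25,300×£47.36 + (25,300/1000.0)×72.1 + (1000.0/2)×0.28×£47.36 = £1,206,662.53.
EOQ at £46.35 = 530.2 < 6500, so use break Q=6500: TC = 25,300×£46.35 + (25,300/6500.0)×72.1 + (6500.0/2)×0.28×£46.35 = £1,215,114.14.
EOQ at £45.29 = 536.4 < 12000, so use break Q=12000: TC = 25,300×£45.29 + (25,300/12000.0)×72.1 + (12000.0/2)×0.28×£45.29 = £1,222,076.21.
Lowest total cost is £1,206,662.53 at Q = 1000.0.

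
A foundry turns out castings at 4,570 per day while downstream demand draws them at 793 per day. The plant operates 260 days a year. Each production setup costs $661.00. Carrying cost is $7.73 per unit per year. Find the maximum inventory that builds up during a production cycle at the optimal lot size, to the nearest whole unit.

I_max ≈ 5,398 castings

Annual demand D = 793 × 260 = 206,180.
Production build-up factor (1 − d/p) = 1 − 793/4,570 = 0.8265.
Q* = √(2DS / (H(1 − d/p))) = √(2 × 206,180 × 661 / (7.73 × 0.8265)).
= √(272,569,960 / 6.3887) ≈ 6531.815.
Maximum inventory = Q*(1 − d/p) = 6531.815 × 0.8265 ≈ 5398.395.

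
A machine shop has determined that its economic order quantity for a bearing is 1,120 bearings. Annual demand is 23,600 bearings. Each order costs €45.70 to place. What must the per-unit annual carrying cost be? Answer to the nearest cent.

H ≈ €1.72

Squaring Q* = √(2DS/H) gives Q*² = 2DS/H.
From Q* = √(2DS/H): H = 2DS / Q*² = 2 × 23,600 × 45.7 / 1,120² = 1.7196.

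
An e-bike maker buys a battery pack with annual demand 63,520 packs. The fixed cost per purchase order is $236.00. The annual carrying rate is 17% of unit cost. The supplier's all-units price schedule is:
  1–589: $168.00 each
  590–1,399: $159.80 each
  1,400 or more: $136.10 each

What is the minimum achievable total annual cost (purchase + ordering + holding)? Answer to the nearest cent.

Holding cost per unit per year at price C is H = 0.17·C.
For each price level, check whether its EOQ is feasible; otherwise the best quantity at that price is the breakpoint.
Tier 1 ($168.00): EOQ = 1024.6 exceeds tier's upper bound 589, so this tier is dominated.
EOQ at $159.80 = 1050.5 (feasible in tier 2): TC = 63,520×$159.80 + (63,520/1050.5)×236 + (1050.5/2)×0.17×$159.80 = $10,179,035.02.
EOQ at $136.10 = 1138.3 < 1400, so use break Q=1400: TC = 63,520×$136.10 + (63,520/1400.0)×236 + (1400.0/2)×0.17×$136.10 = $8,671,975.56.
Lowest total cost among the candidates is at Q = 1400.0.

TC* ≈ $8,671,975.56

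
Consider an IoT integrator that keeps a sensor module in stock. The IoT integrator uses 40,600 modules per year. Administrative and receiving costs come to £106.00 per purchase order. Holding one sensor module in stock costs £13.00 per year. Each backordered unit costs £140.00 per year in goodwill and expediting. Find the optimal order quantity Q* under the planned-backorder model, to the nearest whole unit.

Q* ≈ 851 modules

With planned backorders, Q* = √(2DS/H) · √((H+B)/B).
√(2DS/H) = √(2 × 40,600 × 106 / 13) = 813.691.
√((H+B)/B) = √((13+140)/140) = 1.0454.
Q* ≈ 850.631.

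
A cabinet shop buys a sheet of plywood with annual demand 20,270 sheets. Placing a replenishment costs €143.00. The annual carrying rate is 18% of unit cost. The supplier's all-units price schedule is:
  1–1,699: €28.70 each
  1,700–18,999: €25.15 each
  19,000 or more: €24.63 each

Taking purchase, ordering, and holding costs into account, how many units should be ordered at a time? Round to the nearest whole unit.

Holding cost per unit per year at price C is H = 0.18·C.
Evaluate total cost at each tier's feasible EOQ or, if the EOQ is below the tier, at the tier's minimum quantity.
EOQ at €28.70 = 1059.3 (feasible in tier 1): TC = 20,270×€28.70 + (20,270/1059.3)×143 + (1059.3/2)×0.18×€28.70 = €587,221.52.
EOQ at €25.15 = 1131.6 < 1700, so use break Q=1700: TC = 20,270×€25.15 + (20,270/1700.0)×143 + (1700.0/2)×0.18×€25.15 = €515,343.51.
EOQ at €24.63 = 1143.5 < 19000, so use break Q=19000: TC = 20,270×€24.63 + (20,270/19000.0)×143 + (19000.0/2)×0.18×€24.63 = €541,519.96.
Lowest total cost is €515,343.51 at Q = 1700.0.

Q* ≈ 1,700 sheets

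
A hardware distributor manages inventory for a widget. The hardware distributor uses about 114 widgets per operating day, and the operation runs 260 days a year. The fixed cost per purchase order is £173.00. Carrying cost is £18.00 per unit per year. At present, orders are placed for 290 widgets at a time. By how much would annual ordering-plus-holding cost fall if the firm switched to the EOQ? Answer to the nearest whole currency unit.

Extra cost ≈ £6,705 per year

Annual demand D = 114 × 260 = 29,640.
EOQ = √(2DS/H) = √(2 × 29,640 × 173 / 18) ≈ 754.82.
Cost at Q* = (D/Q*)S + (Q*/2)H = √(2DSH) ≈ £13,586.68.
Cost at Q = 290: (29,640/290)×173 + (290/2)×18 = £17,681.79 + £2,610.00 = £20,291.79.
Excess = £20,291.79 − £13,586.68 = £6,705.11.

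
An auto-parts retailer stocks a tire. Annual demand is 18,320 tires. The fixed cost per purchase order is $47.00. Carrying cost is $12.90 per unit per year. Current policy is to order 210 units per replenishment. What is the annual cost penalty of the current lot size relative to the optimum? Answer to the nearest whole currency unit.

Extra cost ≈ $741 per year

EOQ = √(2DS/H) = √(2 × 18,320 × 47 / 12.9) ≈ 365.37.
Cost at Q* = (D/Q*)S + (Q*/2)H = √(2DSH) ≈ $4,713.26.
Cost at Q = 210: (18,320/210)×47 + (210/2)×12.9 = $4,100.19 + $1,354.50 = $5,454.69.
Excess = $5,454.69 − $4,713.26 = $741.43.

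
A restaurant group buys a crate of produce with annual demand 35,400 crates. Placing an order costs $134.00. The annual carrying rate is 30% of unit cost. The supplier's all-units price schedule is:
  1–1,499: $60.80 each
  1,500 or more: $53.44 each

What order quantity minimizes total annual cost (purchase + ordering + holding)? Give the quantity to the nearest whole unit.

Q* ≈ 1,500 crates

Holding cost per unit per year at price C is H = 0.30·C.
Candidates are each tier's EOQ (if it falls in that tier) and each price-break quantity.
EOQ at $60.80 = 721.2 (feasible in tier 1): TC = 35,400×$60.80 + (35,400/721.2)×134 + (721.2/2)×0.30×$60.80 = $2,165,474.72.
EOQ at $53.44 = 769.3 < 1500, so use break Q=1500: TC = 35,400×$53.44 + (35,400/1500.0)×134 + (1500.0/2)×0.30×$53.44 = $1,906,962.40.
Lowest total cost is $1,906,962.40 at Q = 1500.0.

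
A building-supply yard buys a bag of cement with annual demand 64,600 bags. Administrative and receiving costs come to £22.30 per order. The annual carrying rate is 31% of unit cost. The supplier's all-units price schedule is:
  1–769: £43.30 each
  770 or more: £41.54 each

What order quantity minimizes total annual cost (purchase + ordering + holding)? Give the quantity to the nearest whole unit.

Q* ≈ 770 bags

Holding cost per unit per year at price C is H = 0.31·C.
For each price level, check whether its EOQ is feasible; otherwise the best quantity at that price is the breakpoint.
EOQ at £43.30 = 463.3 (feasible in tier 1): TC = 64,600×£43.30 + (64,600/463.3)×22.3 + (463.3/2)×0.31×£43.30 = £2,803,398.83.
EOQ at £41.54 = 473.0 < 770, so use break Q=770: TC = 64,600×£41.54 + (64,600/770.0)×22.3 + (770.0/2)×0.31×£41.54 = £2,690,312.68.
Lowest total cost is £2,690,312.68 at Q = 770.0.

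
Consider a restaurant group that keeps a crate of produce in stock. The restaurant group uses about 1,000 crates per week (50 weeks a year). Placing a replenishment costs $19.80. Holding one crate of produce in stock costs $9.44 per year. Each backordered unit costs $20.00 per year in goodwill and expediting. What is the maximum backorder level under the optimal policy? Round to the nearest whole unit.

Annual demand D = 1,000 × 50 = 50,000.
With planned backorders, Q* = √(2DS/H) · √((H+B)/B).
√(2DS/H) = √(2 × 50,000 × 19.8 / 9.44) = 457.980.
√((H+B)/B) = √((9.44+20)/20) = 1.2133.
Q* ≈ 555.649.
S* = Q* · H/(H+B) = 555.649 × 9.44/29.44 ≈ 178.170.

S* ≈ 178 crates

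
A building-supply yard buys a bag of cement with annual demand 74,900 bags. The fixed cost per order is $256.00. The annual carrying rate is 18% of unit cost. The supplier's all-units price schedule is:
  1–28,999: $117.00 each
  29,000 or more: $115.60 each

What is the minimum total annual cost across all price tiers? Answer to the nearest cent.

Holding cost per unit per year at price C is H = 0.18·C.
For each price level, check whether its EOQ is feasible; otherwise the best quantity at that price is the breakpoint.
EOQ at $117.00 = 1349.4 (feasible in tier 1): TC = 74,900×$117.00 + (74,900/1349.4)×256 + (1349.4/2)×0.18×$117.00 = $8,791,718.76.
EOQ at $115.60 = 1357.6 < 29000, so use break Q=29000: TC = 74,900×$115.60 + (74,900/29000.0)×256 + (29000.0/2)×0.18×$115.60 = $8,960,817.19.
Lowest total cost among the candidates is at Q = 1349.4.

TC* ≈ $8,791,718.76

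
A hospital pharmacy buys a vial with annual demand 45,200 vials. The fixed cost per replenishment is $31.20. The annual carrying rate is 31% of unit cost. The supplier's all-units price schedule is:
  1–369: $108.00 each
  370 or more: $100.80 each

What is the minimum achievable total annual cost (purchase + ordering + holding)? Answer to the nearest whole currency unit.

TC* ≈ $4,565,752

Holding cost per unit per year at price C is H = 0.31·C.
Candidates are each tier's EOQ (if it falls in that tier) and each price-break quantity.
EOQ at $108.00 = 290.2 (feasible in tier 1): TC = 45,200×$108.00 + (45,200/290.2)×31.2 + (290.2/2)×0.31×$108.00 = $4,891,317.49.
EOQ at $100.80 = 300.4 < 370, so use break Q=370: TC = 45,200×$100.80 + (45,200/370.0)×31.2 + (370.0/2)×0.31×$100.80 = $4,565,752.34.
Lowest total cost among the candidates is at Q = 370.0.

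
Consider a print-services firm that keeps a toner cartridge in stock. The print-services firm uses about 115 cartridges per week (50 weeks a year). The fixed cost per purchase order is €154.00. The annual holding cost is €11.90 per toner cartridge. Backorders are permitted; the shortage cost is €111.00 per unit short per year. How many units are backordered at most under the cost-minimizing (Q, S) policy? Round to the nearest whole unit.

S* ≈ 39 cartridges

Annual demand D = 115 × 50 = 5,750.
With planned backorders, Q* = √(2DS/H) · √((H+B)/B).
√(2DS/H) = √(2 × 5,750 × 154 / 11.9) = 385.777.
√((H+B)/B) = √((11.9+111)/111) = 1.0522.
Q* ≈ 405.929.
S* = Q* · H/(H+B) = 405.929 × 11.9/122.9 ≈ 39.305.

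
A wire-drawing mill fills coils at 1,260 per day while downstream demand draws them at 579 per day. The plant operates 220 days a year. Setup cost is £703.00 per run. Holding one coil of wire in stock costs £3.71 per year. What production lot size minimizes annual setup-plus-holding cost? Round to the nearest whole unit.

Annual demand D = 579 × 220 = 127,380.
Production build-up factor (1 − d/p) = 1 − 579/1,260 = 0.5405.
Q* = √(2DS / (H(1 − d/p))) = √(2 × 127,380 × 703 / (3.71 × 0.5405)).
= √(179,096,280 / 2.0052) ≈ 9450.789.

Q* ≈ 9,451 coils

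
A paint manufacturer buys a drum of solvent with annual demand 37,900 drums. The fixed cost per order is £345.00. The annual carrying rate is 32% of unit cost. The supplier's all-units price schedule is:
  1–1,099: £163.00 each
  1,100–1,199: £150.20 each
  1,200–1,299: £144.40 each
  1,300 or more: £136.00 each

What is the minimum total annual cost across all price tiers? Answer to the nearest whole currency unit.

TC* ≈ £5,192,746

Holding cost per unit per year at price C is H = 0.32·C.
Candidates are each tier's EOQ (if it falls in that tier) and each price-break quantity.
EOQ at £163.00 = 708.1 (feasible in tier 1): TC = 37,900×£163.00 + (37,900/708.1)×345 + (708.1/2)×0.32×£163.00 = £6,214,632.86.
EOQ at £150.20 = 737.6 < 1100, so use break Q=1100: TC = 37,900×£150.20 + (37,900/1100.0)×345 + (1100.0/2)×0.32×£150.20 = £5,730,902.02.
EOQ at £144.40 = 752.3 < 1200, so use break Q=1200: TC = 37,900×£144.40 + (37,900/1200.0)×345 + (1200.0/2)×0.32×£144.40 = £5,511,381.05.
EOQ at £136.00 = 775.2 < 1300, so use break Q=1300: TC = 37,900×£136.00 + (37,900/1300.0)×345 + (1300.0/2)×0.32×£136.00 = £5,192,746.08.
Lowest total cost among the candidates is at Q = 1300.0.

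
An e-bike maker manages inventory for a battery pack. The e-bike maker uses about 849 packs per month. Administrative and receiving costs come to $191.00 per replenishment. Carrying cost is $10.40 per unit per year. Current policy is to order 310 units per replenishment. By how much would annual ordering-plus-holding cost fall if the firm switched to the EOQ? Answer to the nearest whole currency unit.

Annual demand D = 849 × 12 = 10,188.
EOQ = √(2DS/H) = √(2 × 10,188 × 191 / 10.4) ≈ 611.73.
Cost at Q* = (D/Q*)S + (Q*/2)H = √(2DSH) ≈ $6,361.99.
Cost at Q = 310: (10,188/310)×191 + (310/2)×10.4 = $6,277.12 + $1,612.00 = $7,889.12.
Excess = $7,889.12 − $6,361.99 = $1,527.13.

Extra cost ≈ $1,527 per year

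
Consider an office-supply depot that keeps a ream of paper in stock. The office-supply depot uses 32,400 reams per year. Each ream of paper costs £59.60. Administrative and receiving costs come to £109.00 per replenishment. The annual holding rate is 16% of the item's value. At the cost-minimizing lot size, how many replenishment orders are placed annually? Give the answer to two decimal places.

N ≈ 37.65 orders per year

Holding cost H = 0.16 × £59.60 = £9.5360 per unit per year.
EOQ = √(2DS/H) = √(2 × 32,400 × 109 / 9.536) ≈ 860.63.
Orders per year = D / Q* = 32,400 / 860.63 ≈ 37.647.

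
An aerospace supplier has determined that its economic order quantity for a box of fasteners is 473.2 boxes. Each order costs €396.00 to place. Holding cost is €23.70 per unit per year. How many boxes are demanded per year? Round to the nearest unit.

D ≈ 6,701 boxes per year

The basic EOQ model gives Q* = √(2DS/H); rearrange for the unknown.
From Q* = √(2DS/H): D = Q*²H / (2S) = 473.2² × 23.7 / (2 × 396) = 6700.584.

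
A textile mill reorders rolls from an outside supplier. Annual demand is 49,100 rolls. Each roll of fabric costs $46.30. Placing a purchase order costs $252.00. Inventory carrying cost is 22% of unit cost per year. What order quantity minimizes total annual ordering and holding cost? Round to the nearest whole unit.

Holding cost H = 0.22 × $46.30 = $10.1860 per unit per year.
EOQ = √(2DS / H) = √(2 × 49,100 × 252 / 10.186).
= √(24,746,400 / 10.186) = √2,429,452.1893 ≈ 1558.670.

Q* ≈ 1,559 rolls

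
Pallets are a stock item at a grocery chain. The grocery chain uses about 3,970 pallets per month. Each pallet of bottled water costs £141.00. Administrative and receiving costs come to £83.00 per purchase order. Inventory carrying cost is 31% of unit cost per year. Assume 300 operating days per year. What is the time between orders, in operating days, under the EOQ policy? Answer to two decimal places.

T ≈ 2.68 days

Annual demand D = 3,970 × 12 = 47,640.
Holding cost H = 0.31 × £141.00 = £43.7100 per unit per year.
The optimal lot size = √(2DS/H) = √(2 × 47,640 × 83 / 43.71) ≈ 425.35.
Cycle time = Q*/D × 300 = 425.35 / 47,640 × 300 ≈ 2.679 days.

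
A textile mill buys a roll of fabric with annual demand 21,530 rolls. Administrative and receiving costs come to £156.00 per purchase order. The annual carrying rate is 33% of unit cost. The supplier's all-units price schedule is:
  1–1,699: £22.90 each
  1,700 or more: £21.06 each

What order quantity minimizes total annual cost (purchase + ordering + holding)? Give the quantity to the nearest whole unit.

Q* ≈ 1,700 rolls

Holding cost per unit per year at price C is H = 0.33·C.
Evaluate total cost at each tier's feasible EOQ or, if the EOQ is below the tier, at the tier's minimum quantity.
EOQ at £22.90 = 942.8 (feasible in tier 1): TC = 21,530×£22.90 + (21,530/942.8)×156 + (942.8/2)×0.33×£22.90 = £500,161.82.
EOQ at £21.06 = 983.1 < 1700, so use break Q=1700: TC = 21,530×£21.06 + (21,530/1700.0)×156 + (1700.0/2)×0.33×£21.06 = £461,304.82.
Lowest total cost is £461,304.82 at Q = 1700.0.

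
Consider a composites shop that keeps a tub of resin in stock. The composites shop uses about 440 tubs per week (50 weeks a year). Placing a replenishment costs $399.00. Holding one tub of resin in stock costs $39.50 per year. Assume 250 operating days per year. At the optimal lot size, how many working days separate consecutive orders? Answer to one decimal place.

T ≈ 7.6 days

Annual demand D = 440 × 50 = 22,000.
The optimal lot size = √(2DS/H) = √(2 × 22,000 × 399 / 39.5) ≈ 666.68.
Cycle time = Q*/D × 250 = 666.68 / 22,000 × 250 ≈ 7.576 days.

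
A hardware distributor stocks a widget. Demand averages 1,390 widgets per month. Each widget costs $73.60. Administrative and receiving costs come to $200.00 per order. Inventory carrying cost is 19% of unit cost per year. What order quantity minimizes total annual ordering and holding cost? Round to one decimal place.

Q* ≈ 690.7 widgets

Annual demand D = 1,390 × 12 = 16,680.
Holding cost H = 0.19 × $73.60 = $13.9840 per unit per year.
EOQ = √(2DS / H) = √(2 × 16,680 × 200 / 13.984).
= √(6,672,000 / 13.984) = √477,116.7048 ≈ 690.736.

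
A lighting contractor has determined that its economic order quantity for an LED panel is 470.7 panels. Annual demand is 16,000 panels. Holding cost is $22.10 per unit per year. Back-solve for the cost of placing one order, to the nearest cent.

S ≈ $153.01

Invert the EOQ relation Q*² = 2DS/H.
From Q* = √(2DS/H): S = Q*²H / (2D) = 470.7² × 22.1 / (2 × 16,000) = 153.0138.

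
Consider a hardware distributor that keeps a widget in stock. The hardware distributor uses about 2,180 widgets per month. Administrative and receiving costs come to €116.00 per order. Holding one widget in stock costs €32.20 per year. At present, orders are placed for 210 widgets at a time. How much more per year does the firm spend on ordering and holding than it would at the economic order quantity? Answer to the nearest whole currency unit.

Annual demand D = 2,180 × 12 = 26,160.
EOQ = √(2DS/H) = √(2 × 26,160 × 116 / 32.2) ≈ 434.15.
Cost at Q* = (D/Q*)S + (Q*/2)H = √(2DSH) ≈ €13,979.47.
Cost at Q = 210: (26,160/210)×116 + (210/2)×32.2 = €14,450.29 + €3,381.00 = €17,831.29.
Excess = €17,831.29 − €13,979.47 = €3,851.81.

Extra cost ≈ €3,852 per year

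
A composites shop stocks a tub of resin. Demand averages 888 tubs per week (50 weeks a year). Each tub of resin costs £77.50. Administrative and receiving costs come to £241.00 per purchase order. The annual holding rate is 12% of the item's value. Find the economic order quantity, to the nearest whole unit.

Q* ≈ 1,517 tubs

Annual demand D = 888 × 50 = 44,400.
Holding cost H = 0.12 × £77.50 = £9.3000 per unit per year.
EOQ = √(2DS / H) = √(2 × 44,400 × 241 / 9.3).
= √(21,400,800 / 9.3) = √2,301,161.2903 ≈ 1516.958.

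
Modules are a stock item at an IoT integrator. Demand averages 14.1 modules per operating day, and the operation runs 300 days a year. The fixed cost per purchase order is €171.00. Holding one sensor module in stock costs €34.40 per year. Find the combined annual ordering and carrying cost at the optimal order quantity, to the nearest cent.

Annual demand D = 14.1 × 300 = 4,230.
EOQ = √(2DS/H) = √(2 × 4,230 × 171 / 34.4) ≈ 205.07.
At Q*, ordering cost (D/Q*)S equals holding cost (Q*/2)H, each = √(DSH/2).
Minimum total = √(2DSH) = √(2 × 4,230 × 171 × 34.4) ≈ 7054.439.

TC* ≈ €7,054.44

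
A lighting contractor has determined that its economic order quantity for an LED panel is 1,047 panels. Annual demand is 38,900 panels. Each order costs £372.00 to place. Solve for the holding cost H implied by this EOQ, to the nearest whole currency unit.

H ≈ £26

Squaring Q* = √(2DS/H) gives Q*² = 2DS/H.
From Q* = √(2DS/H): H = 2DS / Q*² = 2 × 38,900 × 372 / 1,047² = 26.4015.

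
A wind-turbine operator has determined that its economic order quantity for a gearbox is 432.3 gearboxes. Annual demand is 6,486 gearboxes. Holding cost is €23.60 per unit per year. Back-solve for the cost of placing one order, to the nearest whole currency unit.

S ≈ €340

The basic EOQ model gives Q* = √(2DS/H); rearrange for the unknown.
From Q* = √(2DS/H): S = Q*²H / (2D) = 432.3² × 23.6 / (2 × 6,486) = 339.9974.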